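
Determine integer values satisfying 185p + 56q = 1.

Step 1: Check solvability.
gcd(185, 56) = 1
Since 1 divides 1, solutions exist.

Step 2: Apply extended Euclidean algorithm to find gcd.
We find integers such that 185*x0 + 56*y0 = 1

Step 3: Scale the particular solution.
Multiply by 1/1 = 1:
p = -23, q = 76

Step 4: Verify.
185*(-23) + 56*(76) = 1 = 1 ✓

p = -23, q = 76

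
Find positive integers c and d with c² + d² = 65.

We need to find integers c, d > 0 such that c² + d² = 65.
Trying c = 1: d² = 65 - 1² = 65 - 1 = 64
d = 8
Check: 1² + 8² = 1 + 64 = 65 ✓

65 = 1² + 8²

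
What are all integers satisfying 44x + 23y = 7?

Step 1: Compute gcd(44, 23) = 1.
Since 1 divides 7, solutions exist.

Step 2: Find a particular solution using extended Euclidean algorithm.
We get x₀ = 77, y₀ = -147.
Check: 44*77 + 23*-147 = 7 = 7 ✓

Step 3: Write the general solution.
x = 77 + (23/1)t = 77 + 23t
y = -147 - (44/1)t = -147 - 44t
for any integer t.

x = 77 + 23t, y = -147 - 44t for integer t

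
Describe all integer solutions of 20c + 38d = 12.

Step 1: Compute gcd(20, 38) = 2.
Since 2 divides 12, solutions exist.

Step 2: Find a particular solution using extended Euclidean algorithm.
We get c₀ = 12, d₀ = -6.
Check: 20*12 + 38*-6 = 12 = 12 ✓

Step 3: Write the general solution.
c = 12 + (38/2)t = 12 + 19t
d = -6 - (20/2)t = -6 - 10t
for any integer t.

c = 12 + 19t, d = -6 - 10t for integer t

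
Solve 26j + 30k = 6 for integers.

Step 1: Check solvability.
gcd(26, 30) = 2
Since 2 divides 6, solutions exist.

Step 2: Apply extended Euclidean algorithm to find gcd.
We find integers such that 26*x0 + 30*y0 = 2

Step 3: Scale the particular solution.
Multiply by 6/2 = 3:
j = 21, k = -18

Step 4: Verify.
26*(21) + 30*(-18) = 6 = 6 ✓

j = 21, k = -18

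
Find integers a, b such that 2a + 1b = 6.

Step 1: Check solvability.
gcd(2, 1) = 1
Since 1 divides 6, solutions exist.

Step 2: Apply extended Euclidean algorithm to find gcd.
We find integers such that 2*x0 + 1*y0 = 1

Step 3: Scale the particular solution.
Multiply by 6/1 = 6:
a = 0, b = 6

Step 4: Verify.
2*(0) + 1*(6) = 6 = 6 ✓

a = 0, b = 6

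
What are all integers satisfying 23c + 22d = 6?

Step 1: Compute gcd(23, 22) = 1.
Since 1 divides 6, solutions exist.

Step 2: Find a particular solution using extended Euclidean algorithm.
We get c₀ = 6, d₀ = -6.
Check: 23*6 + 22*-6 = 6 = 6 ✓

Step 3: Write the general solution.
c = 6 + (22/1)t = 6 + 22t
d = -6 - (23/1)t = -6 - 23t
for any integer t.

c = 6 + 22t, d = -6 - 23t for integer t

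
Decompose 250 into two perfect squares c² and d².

We need to find integers c, d > 0 such that c² + d² = 250.
Trying c = 5: d² = 250 - 5² = 250 - 25 = 225
d = 15
Check: 5² + 15² = 25 + 225 = 250 ✓

250 = 5² + 15²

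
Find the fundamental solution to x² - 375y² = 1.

We seek the smallest positive integers (x, y) with x² - 375y² = 1, i.e., x² = 375y² + 1.
Try successive y values:
y = 1: x² = 375·1² + 1 = 376, not a perfect square
y = 2: x² = 375·2² + 1 = 1501, not a perfect square
y = 3: x² = 375·3² + 1 = 3376, not a perfect square
... continuing the search (or via continued fractions) ...
y = 781: x² = 375·781² + 1 = 228735376, x = 15124 ✓

Verify: 15124² - 375·781² = 228735376 - 228735375 = 1 ✓

x = 15124, y = 781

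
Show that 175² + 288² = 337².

Compute a² + b²:
175² + 288² = 30625 + 82944 = 113569
Compute c²:
337² = 113569
Since 113569 = 113569, it is a Pythagorean triple.

Yes, it is a Pythagorean triple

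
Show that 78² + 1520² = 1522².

Compute a² + b²:
78² + 1520² = 6084 + 2310400 = 2316484
Compute c²:
1522² = 2316484
Since 2316484 = 2316484, it is a Pythagorean triple.

Yes, it is a Pythagorean triple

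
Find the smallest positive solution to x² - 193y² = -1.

We need x² = 193y² - 1. Try successive y:
y = 1: x² = 193·1² - 1 = 192, not a perfect square
y = 2: x² = 193·2² - 1 = 771, not a perfect square
y = 3: x² = 193·3² - 1 = 1736, not a perfect square
...
y = 126985: x² = 193·126985² - 1 = 3112161713424 = 1764132² ✓
Check: 1764132² - 193·126985² = 3112161713424 - 3112161713425 = -1 ✓

x = 1764132, y = 126985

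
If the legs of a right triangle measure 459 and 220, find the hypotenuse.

c² = a² + b² = 459² + 220² = 210681 + 48400 = 259081
c = 509

509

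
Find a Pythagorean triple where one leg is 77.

We need the other leg and hypotenuse such that 77² + x² = c².
Take x = 36, c = 85: 77² + 36² = 5929 + 1296 = 7225 = 85² ✓
Triple: (77, 36, 85)

(77, 36, 85)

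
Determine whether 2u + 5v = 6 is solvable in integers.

Step 1: Compute gcd(2, 5).
gcd(2, 5) = 1

Step 2: Check divisibility.
Does 1 divide 6? 6 = 1 x 6, so yes.

By the theorem on linear Diophantine equations, 2u + 5v = 6 has integer solutions if and only if gcd(2, 5) divides 6. Since 1 | 6, solutions exist.

Yes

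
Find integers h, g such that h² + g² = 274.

We need to find integers h, g > 0 such that h² + g² = 274.
Trying h = 7: g² = 274 - 7² = 274 - 49 = 225
g = 15
Check: 7² + 15² = 49 + 225 = 274 ✓

274 = 7² + 15²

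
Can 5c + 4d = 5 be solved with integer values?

Step 1: Compute gcd(5, 4).
gcd(5, 4) = 1

Step 2: Check divisibility.
Does 1 divide 5? 5 = 1 x 5, so yes.

By the theorem on linear Diophantine equations, 5c + 4d = 5 has integer solutions if and only if gcd(5, 4) divides 5. Since 1 | 5, solutions exist.

Yes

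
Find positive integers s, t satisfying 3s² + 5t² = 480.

Try small values of s and check whether (480 - 3s²)/5 is a perfect square.
s = 5: 3·5² = 75, so 5t² = 480 - 75 = 405, giving t² = 81, t = 9.
Check: 3·5² + 5·9² = 75 + 405 = 480 ✓

s = 5, t = 9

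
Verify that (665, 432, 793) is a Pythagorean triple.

Compute a² + b² = 665² + 432² = 442225 + 186624 = 628849
Compute c² = 793² = 628849
Since 628849 = 628849, confirmed.

Yes, it is a Pythagorean triple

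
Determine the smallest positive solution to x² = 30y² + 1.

We seek the smallest positive integers (x, y) with x² - 30y² = 1, i.e., x² = 30y² + 1.
Try successive y values:
y = 1: x² = 30·1² + 1 = 31, not a perfect square
y = 2: x² = 30·2² + 1 = 121, x = 11 ✓

Verify: 11² - 30·2² = 121 - 120 = 1 ✓

x = 11, y = 2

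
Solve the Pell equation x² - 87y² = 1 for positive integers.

We seek the smallest positive integers (x, y) with x² - 87y² = 1, i.e., x² = 87y² + 1.
Try successive y values:
y = 1: x² = 87·1² + 1 = 88, not a perfect square
y = 2: x² = 87·2² + 1 = 349, not a perfect square
y = 3: x² = 87·3² + 1 = 784, x = 28 ✓

Verify: 28² - 87·3² = 784 - 783 = 1 ✓

x = 28, y = 3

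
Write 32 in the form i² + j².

We need to find integers i, j > 0 such that i² + j² = 32.
Trying i = 4: j² = 32 - 4² = 32 - 16 = 16
j = 4
Check: 4² + 4² = 16 + 16 = 32 ✓

32 = 4² + 4²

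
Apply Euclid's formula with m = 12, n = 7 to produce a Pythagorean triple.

a = m² - n² = 12² - 7² = 144 - 49 = 95
b = 2mn = 2·12·7 = 168
c = m² + n² = 144 + 49 = 193
Verify: 95² + 168² = 9025 + 28224 = 37249 = 193² ✓

(95, 168, 193)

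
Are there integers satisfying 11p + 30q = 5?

Step 1: Compute gcd(11, 30).
gcd(11, 30) = 1

Step 2: Check divisibility.
Does 1 divide 5? 5 = 1 x 5, so yes.

By the theorem on linear Diophantine equations, 11p + 30q = 5 has integer solutions if and only if gcd(11, 30) divides 5. Since 1 | 5, solutions exist.

Yes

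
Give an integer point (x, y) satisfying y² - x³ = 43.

Try small integer x values and check whether x³ + 43 is a perfect square.
x = -3: x³ + 43 = -3³ + 43 = -27 + 43 = 16
Is 16 a perfect square? 4² = 16 ✓
So (x, y) = (-3, -4) is a solution.

x = -3, y = -4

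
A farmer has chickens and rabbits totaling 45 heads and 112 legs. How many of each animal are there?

Let c = chickens, r = rabbits.
Heads: c + r = 45
Legs: 2c + 4r = 112
From the first equation, c = 45 - r. Substitute:
2(45 - r) + 4r = 112
90 + 2r = 112
r = (112 - 90)/2 = 11
c = 45 - 11 = 34

Chickens: 34, Rabbits: 11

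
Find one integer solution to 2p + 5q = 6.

Step 1: Check solvability.
gcd(2, 5) = 1
Since 1 divides 6, solutions exist.

Step 2: Apply extended Euclidean algorithm to find gcd.
We find integers such that 2*x0 + 5*y0 = 1

Step 3: Scale the particular solution.
Multiply by 6/1 = 6:
p = -12, q = 6

Step 4: Verify.
2*(-12) + 5*(6) = 6 = 6 ✓

p = -12, q = 6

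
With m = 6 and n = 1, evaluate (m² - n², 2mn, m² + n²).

a = m² - n² = 36 - 1 = 35
b = 2mn = 2·6·1 = 12
c = m² + n² = 36 + 1 = 37
Verify: 35² + 12² = 1225 + 144 = 1369 = 37² ✓

(35, 12, 37)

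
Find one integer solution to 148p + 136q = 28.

Step 1: Check solvability.
gcd(148, 136) = 4
Since 4 divides 28, solutions exist.

Step 2: Apply extended Euclidean algorithm to find gcd.
We find integers such that 148*x0 + 136*y0 = 4

Step 3: Scale the particular solution.
Multiply by 28/4 = 7:
p = -77, q = 84

Step 4: Verify.
148*(-77) + 136*(84) = 28 = 28 ✓

p = -77, q = 84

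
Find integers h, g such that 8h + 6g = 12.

Step 1: Check solvability.
gcd(8, 6) = 2
Since 2 divides 12, solutions exist.

Step 2: Apply extended Euclidean algorithm to find gcd.
We find integers such that 8*x0 + 6*y0 = 2

Step 3: Scale the particular solution.
Multiply by 12/2 = 6:
h = 6, g = -6

Step 4: Verify.
8*(6) + 6*(-6) = 12 = 12 ✓

h = 6, g = -6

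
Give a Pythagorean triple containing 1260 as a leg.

We need the other leg and hypotenuse such that 1260² + x² = c².
Take x = 575, c = 1385: 1260² + 575² = 1587600 + 330625 = 1918225 = 1385² ✓
Triple: (575, 1260, 1385)

(575, 1260, 1385)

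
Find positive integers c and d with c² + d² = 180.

We need to find integers c, d > 0 such that c² + d² = 180.
Trying c = 6: d² = 180 - 6² = 180 - 36 = 144
d = 12
Check: 6² + 12² = 36 + 144 = 180 ✓

180 = 6² + 12²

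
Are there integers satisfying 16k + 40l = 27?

Step 1: Compute gcd(16, 40).
gcd(16, 40) = 8

Step 2: Check divisibility.
Does 8 divide 27? 27 = 8 x 3 + 3, so no.

By the theorem on linear Diophantine equations, 16k + 40l = 27 has integer solutions if and only if gcd(16, 40) divides 27. Since 8 does not divide 27, no solutions exist.

No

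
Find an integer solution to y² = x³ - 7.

Try small integer x values and check whether x³ - 7 is a perfect square.
x = 2: x³ - 7 = 2³ - 7 = 8 - 7 = 1
Is 1 a perfect square? 1² = 1 ✓
So (x, y) = (2, 1) is a solution.

x = 2, y = 1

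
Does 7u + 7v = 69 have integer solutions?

Step 1: Compute gcd(7, 7).
gcd(7, 7) = 7

Step 2: Check divisibility.
Does 7 divide 69? 69 = 7 x 9 + 6, so no.

By the theorem on linear Diophantine equations, 7u + 7v = 69 has integer solutions if and only if gcd(7, 7) divides 69. Since 7 does not divide 69, no solutions exist.

No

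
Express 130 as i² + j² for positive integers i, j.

We need to find integers i, j > 0 such that i² + j² = 130.
Trying i = 3: j² = 130 - 3² = 130 - 9 = 121
j = 11
Check: 3² + 11² = 9 + 121 = 130 ✓

130 = 3² + 11²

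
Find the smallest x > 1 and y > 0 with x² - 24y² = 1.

We seek the smallest positive integers (x, y) with x² - 24y² = 1, i.e., x² = 24y² + 1.
Try successive y values:
y = 1: x² = 24·1² + 1 = 25, x = 5 ✓

Verify: 5² - 24·1² = 25 - 24 = 1 ✓

x = 5, y = 1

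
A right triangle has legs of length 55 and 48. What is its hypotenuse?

c² = a² + b² = 55² + 48² = 3025 + 2304 = 5329
c = 73

73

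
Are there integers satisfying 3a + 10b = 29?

Step 1: Compute gcd(3, 10).
gcd(3, 10) = 1

Step 2: Check divisibility.
Does 1 divide 29? 29 = 1 x 29, so yes.

By the theorem on linear Diophantine equations, 3a + 10b = 29 has integer solutions if and only if gcd(3, 10) divides 29. Since 1 | 29, solutions exist.

Yes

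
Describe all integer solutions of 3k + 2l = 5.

Step 1: Compute gcd(3, 2) = 1.
Since 1 divides 5, solutions exist.

Step 2: Find a particular solution using extended Euclidean algorithm.
We get k₀ = 5, l₀ = -5.
Check: 3*5 + 2*-5 = 5 = 5 ✓

Step 3: Write the general solution.
k = 5 + (2/1)t = 5 + 2t
l = -5 - (3/1)t = -5 - 3t
for any integer t.

k = 5 + 2t, l = -5 - 3t for integer t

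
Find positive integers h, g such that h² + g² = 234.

Search for h with 234 - h² a perfect square.
h = 3: 234 - 3² = 234 - 9 = 225 = 15² ✓
So h = 3, g = 15.

h = 3, g = 15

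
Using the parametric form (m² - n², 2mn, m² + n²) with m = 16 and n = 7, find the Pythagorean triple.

a = m² - n² = 16² - 7² = 256 - 49 = 207
b = 2mn = 2·16·7 = 224
c = m² + n² = 256 + 49 = 305
Verify: 207² + 224² = 42849 + 50176 = 93025 = 305² ✓

(207, 224, 305)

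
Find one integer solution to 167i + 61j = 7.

Step 1: Check solvability.
gcd(167, 61) = 1
Since 1 divides 7, solutions exist.

Step 2: Apply extended Euclidean algorithm to find gcd.
We find integers such that 167*x0 + 61*y0 = 1

Step 3: Scale the particular solution.
Multiply by 7/1 = 7:
i = 133, j = -364

Step 4: Verify.
167*(133) + 61*(-364) = 7 = 7 ✓

i = 133, j = -364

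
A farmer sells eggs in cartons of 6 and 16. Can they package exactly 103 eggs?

We need non-negative a, b with 6a + 16b = 103.
gcd(6, 16) = 2, and 2 does not divide 103.
No integer solutions exist.

No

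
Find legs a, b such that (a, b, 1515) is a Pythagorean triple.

We need a² + b² = 1515² = 2295225.
Trying: 651² + 1368² = 423801 + 1871424 = 2295225 ✓

(651, 1368, 1515)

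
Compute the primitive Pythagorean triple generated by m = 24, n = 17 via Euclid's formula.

a = m² - n² = 24² - 17² = 576 - 289 = 287
b = 2mn = 2·24·17 = 816
c = m² + n² = 576 + 289 = 865
Verify: 287² + 816² = 82369 + 665856 = 748225 = 865² ✓

(287, 816, 865)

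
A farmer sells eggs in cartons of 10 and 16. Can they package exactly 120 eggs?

We need non-negative a, b with 10a + 16b = 120.
gcd(10, 16) = 2 divides 120.
Try a = 4: 16b = 120 - 40 = 80, so b = 5.
One way: 4 cartons of 10 and 5 cartons of 16.

Yes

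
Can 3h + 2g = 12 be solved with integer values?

Step 1: Compute gcd(3, 2).
gcd(3, 2) = 1

Step 2: Check divisibility.
Does 1 divide 12? 12 = 1 x 12, so yes.

By the theorem on linear Diophantine equations, 3h + 2g = 12 has integer solutions if and only if gcd(3, 2) divides 12. Since 1 | 12, solutions exist.

Yes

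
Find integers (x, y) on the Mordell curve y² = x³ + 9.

Try small integer x values and check whether x³ + 9 is a perfect square.
x = 3: x³ + 9 = 3³ + 9 = 27 + 9 = 36
Is 36 a perfect square? 6² = 36 ✓
So (x, y) = (3, 6) is a solution.

x = 3, y = 6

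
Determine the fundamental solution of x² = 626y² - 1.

We need x² = 626y² - 1. Try successive y:
y = 1: x² = 626·1² - 1 = 625 = 25² ✓
Check: 25² - 626·1² = 625 - 626 = -1 ✓

x = 25, y = 1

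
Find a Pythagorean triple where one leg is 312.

We need the other leg and hypotenuse such that 312² + x² = c².
Take x = 266, c = 410: 312² + 266² = 97344 + 70756 = 168100 = 410² ✓
Triple: (266, 312, 410)

(266, 312, 410)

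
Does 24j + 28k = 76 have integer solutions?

Step 1: Compute gcd(24, 28).
gcd(24, 28) = 4

Step 2: Check divisibility.
Does 4 divide 76? 76 = 4 x 19, so yes.

By the theorem on linear Diophantine equations, 24j + 28k = 76 has integer solutions if and only if gcd(24, 28) divides 76. Since 4 | 76, solutions exist.

Yes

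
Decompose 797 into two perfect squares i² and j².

We need to find integers i, j > 0 such that i² + j² = 797.
Trying i = 11: j² = 797 - 11² = 797 - 121 = 676
j = 26
Check: 11² + 26² = 121 + 676 = 797 ✓

797 = 11² + 26²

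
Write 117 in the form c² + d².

We need to find integers c, d > 0 such that c² + d² = 117.
Trying c = 6: d² = 117 - 6² = 117 - 36 = 81
d = 9
Check: 6² + 9² = 36 + 81 = 117 ✓

117 = 6² + 9²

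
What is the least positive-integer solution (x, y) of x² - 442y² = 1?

We seek the smallest positive integers (x, y) with x² - 442y² = 1, i.e., x² = 442y² + 1.
Try successive y values:
y = 1: x² = 442·1² + 1 = 443, not a perfect square
y = 2: x² = 442·2² + 1 = 1769, not a perfect square
y = 3: x² = 442·3² + 1 = 3979, not a perfect square
... continuing the search (or via continued fractions) ...
y = 42: x² = 442·42² + 1 = 779689, x = 883 ✓

Verify: 883² - 442·42² = 779689 - 779688 = 1 ✓

x = 883, y = 42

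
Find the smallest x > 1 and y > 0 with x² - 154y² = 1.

We seek the smallest positive integers (x, y) with x² - 154y² = 1, i.e., x² = 154y² + 1.
Try successive y values:
y = 1: x² = 154·1² + 1 = 155, not a perfect square
y = 2: x² = 154·2² + 1 = 617, not a perfect square
y = 3: x² = 154·3² + 1 = 1387, not a perfect square
... continuing the search (or via continued fractions) ...
y = 1716: x² = 154·1716² + 1 = 453477025, x = 21295 ✓

Verify: 21295² - 154·1716² = 453477025 - 453477024 = 1 ✓

x = 21295, y = 1716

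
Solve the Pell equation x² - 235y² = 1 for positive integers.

We seek the smallest positive integers (x, y) with x² - 235y² = 1, i.e., x² = 235y² + 1.
Try successive y values:
y = 1: x² = 235·1² + 1 = 236, not a perfect square
y = 2: x² = 235·2² + 1 = 941, not a perfect square
y = 3: x² = 235·3² + 1 = 2116, x = 46 ✓

Verify: 46² - 235·3² = 2116 - 2115 = 1 ✓

x = 46, y = 3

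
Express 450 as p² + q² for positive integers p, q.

We need to find integers p, q > 0 such that p² + q² = 450.
Trying p = 3: q² = 450 - 3² = 450 - 9 = 441
q = 21
Check: 3² + 21² = 9 + 441 = 450 ✓

450 = 3² + 21²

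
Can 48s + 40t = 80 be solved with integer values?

Step 1: Compute gcd(48, 40).
gcd(48, 40) = 8

Step 2: Check divisibility.
Does 8 divide 80? 80 = 8 x 10, so yes.

By the theorem on linear Diophantine equations, 48s + 40t = 80 has integer solutions if and only if gcd(48, 40) divides 80. Since 8 | 80, solutions exist.

Yes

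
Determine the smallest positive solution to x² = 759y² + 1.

We seek the smallest positive integers (x, y) with x² - 759y² = 1, i.e., x² = 759y² + 1.
Try successive y values:
y = 1: x² = 759·1² + 1 = 760, not a perfect square
y = 2: x² = 759·2² + 1 = 3037, not a perfect square
y = 3: x² = 759·3² + 1 = 6832, not a perfect square
... continuing the search (or via continued fractions) ...
y = 20: x² = 759·20² + 1 = 303601, x = 551 ✓

Verify: 551² - 759·20² = 303601 - 303600 = 1 ✓

x = 551, y = 20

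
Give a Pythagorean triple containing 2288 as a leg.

We need the other leg and hypotenuse such that 2288² + x² = c².
Take x = 1260, c = 2612: 2288² + 1260² = 5234944 + 1587600 = 6822544 = 2612² ✓
Triple: (1260, 2288, 2612)

(1260, 2288, 2612)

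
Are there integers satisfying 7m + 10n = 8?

Step 1: Compute gcd(7, 10).
gcd(7, 10) = 1

Step 2: Check divisibility.
Does 1 divide 8? 8 = 1 x 8, so yes.

By the theorem on linear Diophantine equations, 7m + 10n = 8 has integer solutions if and only if gcd(7, 10) divides 8. Since 1 | 8, solutions exist.

Yes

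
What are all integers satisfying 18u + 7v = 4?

Step 1: Compute gcd(18, 7) = 1.
Since 1 divides 4, solutions exist.

Step 2: Find a particular solution using extended Euclidean algorithm.
We get u₀ = 8, v₀ = -20.
Check: 18*8 + 7*-20 = 4 = 4 ✓

Step 3: Write the general solution.
u = 8 + (7/1)t = 8 + 7t
v = -20 - (18/1)t = -20 - 18t
for any integer t.

u = 8 + 7t, v = -20 - 18t for integer t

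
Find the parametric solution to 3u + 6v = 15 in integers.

Step 1: Compute gcd(3, 6) = 3.
Since 3 divides 15, solutions exist.

Step 2: Find a particular solution using extended Euclidean algorithm.
We get u₀ = 5, v₀ = 0.
Check: 3*5 + 6*0 = 15 = 15 ✓

Step 3: Write the general solution.
u = 5 + (6/3)t = 5 + 2t
v = 0 - (3/3)t = 0 - 1t
for any integer t.

u = 5 + 2t, v = 0 - 1t for integer t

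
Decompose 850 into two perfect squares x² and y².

We need to find integers x, y > 0 such that x² + y² = 850.
Trying x = 3: y² = 850 - 3² = 850 - 9 = 841
y = 29
Check: 3² + 29² = 9 + 841 = 850 ✓

850 = 3² + 29²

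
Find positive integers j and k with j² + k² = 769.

We need to find integers j, k > 0 such that j² + k² = 769.
Trying j = 12: k² = 769 - 12² = 769 - 144 = 625
k = 25
Check: 12² + 25² = 144 + 625 = 769 ✓

769 = 12² + 25²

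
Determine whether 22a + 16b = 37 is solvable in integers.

Step 1: Compute gcd(22, 16).
gcd(22, 16) = 2

Step 2: Check divisibility.
Does 2 divide 37? 37 = 2 x 18 + 1, so no.

By the theorem on linear Diophantine equations, 22a + 16b = 37 has integer solutions if and only if gcd(22, 16) divides 37. Since 2 does not divide 37, no solutions exist.

No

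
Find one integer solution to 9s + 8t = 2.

Step 1: Check solvability.
gcd(9, 8) = 1
Since 1 divides 2, solutions exist.

Step 2: Apply extended Euclidean algorithm to find gcd.
We find integers such that 9*x0 + 8*y0 = 1

Step 3: Scale the particular solution.
Multiply by 2/1 = 2:
s = 2, t = -2

Step 4: Verify.
9*(2) + 8*(-2) = 2 = 2 ✓

s = 2, t = -2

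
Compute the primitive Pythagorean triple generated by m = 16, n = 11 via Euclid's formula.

a = m² - n² = 256 - 121 = 135
b = 2mn = 2·16·11 = 352
c = m² + n² = 256 + 121 = 377
Verify: 135² + 352² = 18225 + 123904 = 142129 = 377² ✓

(135, 352, 377)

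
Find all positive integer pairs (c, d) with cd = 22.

The positive divisors of 22 are: 1, 2, 11, 22.
Each divisor d gives the pair (d, 22/d):
(1, 22), (2, 11), (11, 2), (22, 1)

(1, 22), (2, 11), (11, 2), (22, 1)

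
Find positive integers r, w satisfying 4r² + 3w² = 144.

Try small values of r and check whether (144 - 4r²)/3 is a perfect square.
r = 3: 4·3² = 36, so 3w² = 144 - 36 = 108, giving w² = 36, w = 6.
Check: 4·3² + 3·6² = 36 + 108 = 144 ✓

r = 3, w = 6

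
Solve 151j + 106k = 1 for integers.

Step 1: Check solvability.
gcd(151, 106) = 1
Since 1 divides 1, solutions exist.

Step 2: Apply extended Euclidean algorithm to find gcd.
We find integers such that 151*x0 + 106*y0 = 1

Step 3: Scale the particular solution.
Multiply by 1/1 = 1:
j = 33, k = -47

Step 4: Verify.
151*(33) + 106*(-47) = 1 = 1 ✓

j = 33, k = -47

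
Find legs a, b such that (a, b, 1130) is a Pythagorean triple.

We need a² + b² = 1130² = 1276900.
Trying: 986² + 552² = 972196 + 304704 = 1276900 ✓

(986, 552, 1130)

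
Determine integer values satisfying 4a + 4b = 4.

Step 1: Check solvability.
gcd(4, 4) = 4
Since 4 divides 4, solutions exist.

Step 2: Apply extended Euclidean algorithm to find gcd.
We find integers such that 4*x0 + 4*y0 = 4

Step 3: Scale the particular solution.
Multiply by 4/4 = 1:
a = 0, b = 1

Step 4: Verify.
4*(0) + 4*(1) = 4 = 4 ✓

a = 0, b = 1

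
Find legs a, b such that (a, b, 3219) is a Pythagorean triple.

We need a² + b² = 3219² = 10361961.
Trying: 1485² + 2856² = 2205225 + 8156736 = 10361961 ✓

(1485, 2856, 3219)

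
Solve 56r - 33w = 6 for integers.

Step 1: Check solvability.
gcd(56, 33) = 1
Since 1 divides 6, solutions exist.

Step 2: Apply extended Euclidean algorithm to find gcd.
We find integers such that 56*x0 + 33*y0 = 1

Step 3: Scale the particular solution.
Multiply by 6/1 = 6:
r = -60, w = -102

Step 4: Verify.
56*(-60) - 33*(-102) = 6 = 6 ✓

r = -60, w = -102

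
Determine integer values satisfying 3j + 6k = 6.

Step 1: Check solvability.
gcd(3, 6) = 3
Since 3 divides 6, solutions exist.

Step 2: Apply extended Euclidean algorithm to find gcd.
We find integers such that 3*x0 + 6*y0 = 3

Step 3: Scale the particular solution.
Multiply by 6/3 = 2:
j = 2, k = 0

Step 4: Verify.
3*(2) + 6*(0) = 6 = 6 ✓

j = 2, k = 0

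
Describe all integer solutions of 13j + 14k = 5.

Step 1: Compute gcd(13, 14) = 1.
Since 1 divides 5, solutions exist.

Step 2: Find a particular solution using extended Euclidean algorithm.
We get j₀ = -5, k₀ = 5.
Check: 13*-5 + 14*5 = 5 = 5 ✓

Step 3: Write the general solution.
j = -5 + (14/1)t = -5 + 14t
k = 5 - (13/1)t = 5 - 13t
for any integer t.

j = -5 + 14t, k = 5 - 13t for integer t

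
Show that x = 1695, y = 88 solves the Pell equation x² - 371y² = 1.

Compute x² = 1695² = 2873025
Compute 371y² = 371·88² = 371·7744 = 2873024
x² - 371y² = 2873025 - 2873024 = 1
Since this equals 1, (1695, 88) is a solution.

Yes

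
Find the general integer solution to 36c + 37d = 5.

Step 1: Compute gcd(36, 37) = 1.
Since 1 divides 5, solutions exist.

Step 2: Find a particular solution using extended Euclidean algorithm.
We get c₀ = -5, d₀ = 5.
Check: 36*-5 + 37*5 = 5 = 5 ✓

Step 3: Write the general solution.
c = -5 + (37/1)t = -5 + 37t
d = 5 - (36/1)t = 5 - 36t
for any integer t.

c = -5 + 37t, d = 5 - 36t for integer t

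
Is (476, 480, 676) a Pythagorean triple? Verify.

Compute a² + b² = 476² + 480² = 226576 + 230400 = 456976
Compute c² = 676² = 456976
Since 456976 = 456976, confirmed.

Yes, it is a Pythagorean triple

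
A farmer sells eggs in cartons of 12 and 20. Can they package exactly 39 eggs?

We need non-negative a, b with 12a + 20b = 39.
gcd(12, 20) = 4, and 4 does not divide 39.
No integer solutions exist.

No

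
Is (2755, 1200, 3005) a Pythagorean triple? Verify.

Compute a² + b² = 2755² + 1200² = 7590025 + 1440000 = 9030025
Compute c² = 3005² = 9030025
Since 9030025 = 9030025, confirmed.

Yes, it is a Pythagorean triple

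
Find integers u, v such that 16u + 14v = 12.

Step 1: Check solvability.
gcd(16, 14) = 2
Since 2 divides 12, solutions exist.

Step 2: Apply extended Euclidean algorithm to find gcd.
We find integers such that 16*x0 + 14*y0 = 2

Step 3: Scale the particular solution.
Multiply by 12/2 = 6:
u = 6, v = -6

Step 4: Verify.
16*(6) + 14*(-6) = 12 = 12 ✓

u = 6, v = -6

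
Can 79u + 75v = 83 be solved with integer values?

Step 1: Compute gcd(79, 75).
gcd(79, 75) = 1

Step 2: Check divisibility.
Does 1 divide 83? 83 = 1 x 83, so yes.

By the theorem on linear Diophantine equations, 79u + 75v = 83 has integer solutions if and only if gcd(79, 75) divides 83. Since 1 | 83, solutions exist.

Yes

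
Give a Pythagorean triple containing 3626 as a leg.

We need the other leg and hypotenuse such that 3626² + x² = c².
Take x = 9240, c = 9926: 3626² + 9240² = 13147876 + 85377600 = 98525476 = 9926² ✓
Triple: (3626, 9240, 9926)

(3626, 9240, 9926)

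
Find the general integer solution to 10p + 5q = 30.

Step 1: Compute gcd(10, 5) = 5.
Since 5 divides 30, solutions exist.

Step 2: Find a particular solution using extended Euclidean algorithm.
We get p₀ = 0, q₀ = 6.
Check: 10*0 + 5*6 = 30 = 30 ✓

Step 3: Write the general solution.
p = 0 + (5/5)t = 0 + 1t
q = 6 - (10/5)t = 6 - 2t
for any integer t.

p = 0 + 1t, q = 6 - 2t for integer t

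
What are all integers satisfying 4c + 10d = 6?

Step 1: Compute gcd(4, 10) = 2.
Since 2 divides 6, solutions exist.

Step 2: Find a particular solution using extended Euclidean algorithm.
We get c₀ = -6, d₀ = 3.
Check: 4*-6 + 10*3 = 6 = 6 ✓

Step 3: Write the general solution.
c = -6 + (10/2)t = -6 + 5t
d = 3 - (4/2)t = 3 - 2t
for any integer t.

c = -6 + 5t, d = 3 - 2t for integer t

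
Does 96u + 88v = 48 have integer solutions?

Step 1: Compute gcd(96, 88).
gcd(96, 88) = 8

Step 2: Check divisibility.
Does 8 divide 48? 48 = 8 x 6, so yes.

By the theorem on linear Diophantine equations, 96u + 88v = 48 has integer solutions if and only if gcd(96, 88) divides 48. Since 8 | 48, solutions exist.

Yes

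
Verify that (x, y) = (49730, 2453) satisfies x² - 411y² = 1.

Compute x² = 49730² = 2473072900
Compute 411y² = 411·2453² = 411·6017209 = 2473072899
x² - 411y² = 2473072900 - 2473072899 = 1
Since this equals 1, (49730, 2453) is a solution.

Yes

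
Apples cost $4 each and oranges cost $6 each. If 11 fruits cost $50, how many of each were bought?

Let a = apples, o = oranges.
a + o = 11
4a + 6o = 50
Substitute o = 11 - a:
4a + 6(11 - a) = 50
(4 - 6)a = 50 - 66
-2a = -16
a = 8, o = 11 - 8 = 3

Apples: 8, Oranges: 3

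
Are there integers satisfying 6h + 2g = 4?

Step 1: Compute gcd(6, 2).
gcd(6, 2) = 2

Step 2: Check divisibility.
Does 2 divide 4? 4 = 2 x 2, so yes.

By the theorem on linear Diophantine equations, 6h + 2g = 4 has integer solutions if and only if gcd(6, 2) divides 4. Since 2 | 4, solutions exist.

Yes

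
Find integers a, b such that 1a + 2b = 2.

Step 1: Check solvability.
gcd(1, 2) = 1
Since 1 divides 2, solutions exist.

Step 2: Apply extended Euclidean algorithm to find gcd.
We find integers such that 1*x0 + 2*y0 = 1

Step 3: Scale the particular solution.
Multiply by 2/1 = 2:
a = 2, b = 0

Step 4: Verify.
1*(2) + 2*(0) = 2 = 2 ✓

a = 2, b = 0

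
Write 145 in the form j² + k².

We need to find integers j, k > 0 such that j² + k² = 145.
Trying j = 1: k² = 145 - 1² = 145 - 1 = 144
k = 12
Check: 1² + 12² = 1 + 144 = 145 ✓

145 = 1² + 12²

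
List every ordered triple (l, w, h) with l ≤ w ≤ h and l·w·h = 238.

Iterate l from 1 to ⌊238^(1/3)⌋. For each l dividing 238, iterate w ≥ l with w dividing 238/l, and set h = 238/(l·w).
Triples found (5): (1×1×238), (1×2×119), (1×7×34), (1×14×17), (2×7×17)

(1×1×238), (1×2×119), (1×7×34), (1×14×17), (2×7×17)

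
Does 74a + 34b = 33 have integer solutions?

Step 1: Compute gcd(74, 34).
gcd(74, 34) = 2

Step 2: Check divisibility.
Does 2 divide 33? 33 = 2 x 16 + 1, so no.

By the theorem on linear Diophantine equations, 74a + 34b = 33 has integer solutions if and only if gcd(74, 34) divides 33. Since 2 does not divide 33, no solutions exist.

No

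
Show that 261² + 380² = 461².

Compute a² + b² = 261² + 380² = 68121 + 144400 = 212521
Compute c² = 461² = 212521
Since 212521 = 212521, confirmed.

Yes, it is a Pythagorean triple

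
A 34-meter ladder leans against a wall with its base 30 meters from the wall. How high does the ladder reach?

The ladder, wall, and ground form a right triangle with hypotenuse 34 and one leg 30.
By the Pythagorean theorem: h² = 34² - 30² = 1156 - 900 = 256
h = √256 = 16 meters

16 meters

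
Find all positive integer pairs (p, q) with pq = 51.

The positive divisors of 51 are: 1, 3, 17, 51.
Each divisor d gives the pair (d, 51/d):
(1, 51), (3, 17), (17, 3), (51, 1)

(1, 51), (3, 17), (17, 3), (51, 1)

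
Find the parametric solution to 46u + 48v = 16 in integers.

Step 1: Compute gcd(46, 48) = 2.
Since 2 divides 16, solutions exist.

Step 2: Find a particular solution using extended Euclidean algorithm.
We get u₀ = -8, v₀ = 8.
Check: 46*-8 + 48*8 = 16 = 16 ✓

Step 3: Write the general solution.
u = -8 + (48/2)t = -8 + 24t
v = 8 - (46/2)t = 8 - 23t
for any integer t.

u = -8 + 24t, v = 8 - 23t for integer t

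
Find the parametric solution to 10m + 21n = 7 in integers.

Step 1: Compute gcd(10, 21) = 1.
Since 1 divides 7, solutions exist.

Step 2: Find a particular solution using extended Euclidean algorithm.
We get m₀ = -14, n₀ = 7.
Check: 10*-14 + 21*7 = 7 = 7 ✓

Step 3: Write the general solution.
m = -14 + (21/1)t = -14 + 21t
n = 7 - (10/1)t = 7 - 10t
for any integer t.

m = -14 + 21t, n = 7 - 10t for integer t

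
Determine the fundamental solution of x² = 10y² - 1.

We need x² = 10y² - 1. Try successive y:
y = 1: x² = 10·1² - 1 = 9 = 3² ✓
Check: 3² - 10·1² = 9 - 10 = -1 ✓

x = 3, y = 1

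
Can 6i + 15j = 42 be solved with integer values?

Step 1: Compute gcd(6, 15).
gcd(6, 15) = 3

Step 2: Check divisibility.
Does 3 divide 42? 42 = 3 x 14, so yes.

By the theorem on linear Diophantine equations, 6i + 15j = 42 has integer solutions if and only if gcd(6, 15) divides 42. Since 3 | 42, solutions exist.

Yes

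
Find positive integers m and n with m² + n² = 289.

We need to find integers m, n > 0 such that m² + n² = 289.
Trying m = 8: n² = 289 - 8² = 289 - 64 = 225
n = 15
Check: 8² + 15² = 64 + 225 = 289 ✓

289 = 8² + 15²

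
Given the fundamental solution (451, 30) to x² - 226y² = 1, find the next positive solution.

Solutions to x² - Dy² = 1 are generated by powers of (x₀ + y₀√D).
The next solution satisfies x₁ + y₁√226 = (x₀ + y₀√226)², giving:
x₁ = x₀² + 226y₀² = 451² + 226·30² = 203401 + 203400 = 406801
y₁ = 2x₀y₀ = 2·451·30 = 27060

Verify: 406801² - 226·27060² = 165487053601 - 165487053600 = 1 ✓

x = 406801, y = 27060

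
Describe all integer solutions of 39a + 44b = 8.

Step 1: Compute gcd(39, 44) = 1.
Since 1 divides 8, solutions exist.

Step 2: Find a particular solution using extended Euclidean algorithm.
We get a₀ = -72, b₀ = 64.
Check: 39*-72 + 44*64 = 8 = 8 ✓

Step 3: Write the general solution.
a = -72 + (44/1)t = -72 + 44t
b = 64 - (39/1)t = 64 - 39t
for any integer t.

a = -72 + 44t, b = 64 - 39t for integer t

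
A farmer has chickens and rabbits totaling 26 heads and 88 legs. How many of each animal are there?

Let c = chickens, r = rabbits.
Heads: c + r = 26
Legs: 2c + 4r = 88
From the first equation, c = 26 - r. Substitute:
2(26 - r) + 4r = 88
52 + 2r = 88
r = (88 - 52)/2 = 18
c = 26 - 18 = 8

Chickens: 8, Rabbits: 18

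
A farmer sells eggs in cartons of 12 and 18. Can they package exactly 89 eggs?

We need non-negative a, b with 12a + 18b = 89.
gcd(12, 18) = 6, and 6 does not divide 89.
No integer solutions exist.

No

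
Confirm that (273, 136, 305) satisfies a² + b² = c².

Compute a² + b² = 273² + 136² = 74529 + 18496 = 93025
Compute c² = 305² = 93025
Since 93025 = 93025, confirmed.

Yes, it is a Pythagorean triple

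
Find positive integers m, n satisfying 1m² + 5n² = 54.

Try small values of m and check whether (54 - 1m²)/5 is a perfect square.
m = 3: 1·3² = 9, so 5n² = 54 - 9 = 45, giving n² = 9, n = 3.
Check: 1·3² + 5·3² = 9 + 45 = 54 ✓

m = 3, n = 3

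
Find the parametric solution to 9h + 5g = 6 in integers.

Step 1: Compute gcd(9, 5) = 1.
Since 1 divides 6, solutions exist.

Step 2: Find a particular solution using extended Euclidean algorithm.
We get h₀ = -6, g₀ = 12.
Check: 9*-6 + 5*12 = 6 = 6 ✓

Step 3: Write the general solution.
h = -6 + (5/1)t = -6 + 5t
g = 12 - (9/1)t = 12 - 9t
for any integer t.

h = -6 + 5t, g = 12 - 9t for integer t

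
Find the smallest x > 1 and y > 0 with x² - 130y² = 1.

We seek the smallest positive integers (x, y) with x² - 130y² = 1, i.e., x² = 130y² + 1.
Try successive y values:
y = 1: x² = 130·1² + 1 = 131, not a perfect square
y = 2: x² = 130·2² + 1 = 521, not a perfect square
y = 3: x² = 130·3² + 1 = 1171, not a perfect square
... continuing the search (or via continued fractions) ...
y = 570: x² = 130·570² + 1 = 42237001, x = 6499 ✓

Verify: 6499² - 130·570² = 42237001 - 42237000 = 1 ✓

x = 6499, y = 570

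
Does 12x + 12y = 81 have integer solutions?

Step 1: Compute gcd(12, 12).
gcd(12, 12) = 12

Step 2: Check divisibility.
Does 12 divide 81? 81 = 12 x 6 + 9, so no.

By the theorem on linear Diophantine equations, 12x + 12y = 81 has integer solutions if and only if gcd(12, 12) divides 81. Since 12 does not divide 81, no solutions exist.

No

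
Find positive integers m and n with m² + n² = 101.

We need to find integers m, n > 0 such that m² + n² = 101.
Trying m = 1: n² = 101 - 1² = 101 - 1 = 100
n = 10
Check: 1² + 10² = 1 + 100 = 101 ✓

101 = 1² + 10²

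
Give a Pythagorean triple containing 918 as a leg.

We need the other leg and hypotenuse such that 918² + x² = c².
Take x = 624, c = 1110: 918² + 624² = 842724 + 389376 = 1232100 = 1110² ✓
Triple: (918, 624, 1110)

(918, 624, 1110)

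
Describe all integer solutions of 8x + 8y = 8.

Step 1: Compute gcd(8, 8) = 8.
Since 8 divides 8, solutions exist.

Step 2: Find a particular solution using extended Euclidean algorithm.
We get x₀ = 0, y₀ = 1.
Check: 8*0 + 8*1 = 8 = 8 ✓

Step 3: Write the general solution.
x = 0 + (8/8)t = 0 + 1t
y = 1 - (8/8)t = 1 - 1t
for any integer t.

x = 0 + 1t, y = 1 - 1t for integer t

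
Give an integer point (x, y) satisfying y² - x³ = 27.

Try small integer x values and check whether x³ + 27 is a perfect square.
x = -3: x³ + 27 = -3³ + 27 = -27 + 27 = 0
Is 0 a perfect square? 0² = 0 ✓
So (x, y) = (-3, 0) is a solution.

x = -3, y = 0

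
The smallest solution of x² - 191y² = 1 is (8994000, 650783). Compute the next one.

Solutions to x² - Dy² = 1 are generated by powers of (x₀ + y₀√D).
The next solution satisfies x₁ + y₁√191 = (x₀ + y₀√191)², giving:
x₁ = x₀² + 191y₀² = 8994000² + 191·650783² = 80892036000000 + 80892035999999 = 161784071999999
y₁ = 2x₀y₀ = 2·8994000·650783 = 11706284604000

Verify: 161784071999999² - 191·11706284604000² = 26174085952900860431856000001 - 26174085952900860431856000000 = 1 ✓

x = 161784071999999, y = 11706284604000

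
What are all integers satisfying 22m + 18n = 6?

Step 1: Compute gcd(22, 18) = 2.
Since 2 divides 6, solutions exist.

Step 2: Find a particular solution using extended Euclidean algorithm.
We get m₀ = -12, n₀ = 15.
Check: 22*-12 + 18*15 = 6 = 6 ✓

Step 3: Write the general solution.
m = -12 + (18/2)t = -12 + 9t
n = 15 - (22/2)t = 15 - 11t
for any integer t.

m = -12 + 9t, n = 15 - 11t for integer t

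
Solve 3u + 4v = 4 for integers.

Step 1: Check solvability.
gcd(3, 4) = 1
Since 1 divides 4, solutions exist.

Step 2: Apply extended Euclidean algorithm to find gcd.
We find integers such that 3*x0 + 4*y0 = 1

Step 3: Scale the particular solution.
Multiply by 4/1 = 4:
u = -4, v = 4

Step 4: Verify.
3*(-4) + 4*(4) = 4 = 4 ✓

u = -4, v = 4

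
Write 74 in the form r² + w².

We need to find integers r, w > 0 such that r² + w² = 74.
Trying r = 5: w² = 74 - 5² = 74 - 25 = 49
w = 7
Check: 5² + 7² = 25 + 49 = 74 ✓

74 = 5² + 7²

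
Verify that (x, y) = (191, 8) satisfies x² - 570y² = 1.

Compute x² = 191² = 36481
Compute 570y² = 570·8² = 570·64 = 36480
x² - 570y² = 36481 - 36480 = 1
Since this equals 1, (191, 8) is a solution.

Yes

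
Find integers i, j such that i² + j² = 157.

We need to find integers i, j > 0 such that i² + j² = 157.
Trying i = 6: j² = 157 - 6² = 157 - 36 = 121
j = 11
Check: 6² + 11² = 36 + 121 = 157 ✓

157 = 6² + 11²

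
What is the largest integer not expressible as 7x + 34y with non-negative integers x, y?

For two coprime denominations a and b, the Frobenius number (largest value not representable as a non-negative combination) is ab - a - b.
Here gcd(7, 34) = 1, so they are coprime.
F(7, 34) = 7·34 - 7 - 34 = 238 - 41 = 197

197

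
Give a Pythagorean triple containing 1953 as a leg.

We need the other leg and hypotenuse such that 1953² + x² = c².
Take x = 3080, c = 3647: 1953² + 3080² = 3814209 + 9486400 = 13300609 = 3647² ✓
Triple: (1953, 3080, 3647)

(1953, 3080, 3647)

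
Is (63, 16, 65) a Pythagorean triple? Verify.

Compute a² + b² = 63² + 16² = 3969 + 256 = 4225
Compute c² = 65² = 4225
Since 4225 = 4225, confirmed.

Yes, it is a Pythagorean triple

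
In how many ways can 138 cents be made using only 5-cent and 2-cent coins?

We need non-negative integers (x, y) with 5x + 2y = 138.
For each x from 0 to 27, check if (138 - 5x) is a non-negative multiple of 2.
Solutions (x, y): (0,69), (2,64), (4,59), (6,54), ...
Count: 14

14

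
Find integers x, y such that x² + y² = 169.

We need to find integers x, y > 0 such that x² + y² = 169.
Trying x = 5: y² = 169 - 5² = 169 - 25 = 144
y = 12
Check: 5² + 12² = 25 + 144 = 169 ✓

169 = 5² + 12²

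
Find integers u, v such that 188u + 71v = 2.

Step 1: Check solvability.
gcd(188, 71) = 1
Since 1 divides 2, solutions exist.

Step 2: Apply extended Euclidean algorithm to find gcd.
We find integers such that 188*x0 + 71*y0 = 1

Step 3: Scale the particular solution.
Multiply by 2/1 = 2:
u = 34, v = -90

Step 4: Verify.
188*(34) + 71*(-90) = 2 = 2 ✓

u = 34, v = -90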